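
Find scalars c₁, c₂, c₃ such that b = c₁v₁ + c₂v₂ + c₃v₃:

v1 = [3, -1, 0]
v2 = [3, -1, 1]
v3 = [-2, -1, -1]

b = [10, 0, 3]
c1 = 1, c2 = 1, c3 = -2

b = 1·v1 + 1·v2 + -2·v3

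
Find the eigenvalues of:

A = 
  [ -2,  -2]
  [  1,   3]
tr(A) = 1, det(A) = -4
Characteristic polynomial: λ² - tr(A)λ + det(A) = λ² - λ - 4
λ² - λ - 4 = 0  ⇒  λ = (1 ± √((-1)² - 4·(-4)))/2 = (1 ± √(17))/2
  = (1 + √17)/2,  (1 - √17)/2

λ = (1 + √17)/2, (1 - √17)/2  (≈ 2.562, -1.562)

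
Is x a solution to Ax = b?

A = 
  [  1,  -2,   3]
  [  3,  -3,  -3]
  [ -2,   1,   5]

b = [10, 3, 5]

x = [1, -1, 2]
No

Ax = [9, 0, 7] ≠ b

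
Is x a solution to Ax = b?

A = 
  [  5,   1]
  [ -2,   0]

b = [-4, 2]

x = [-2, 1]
No

Ax = [-9, 4] ≠ b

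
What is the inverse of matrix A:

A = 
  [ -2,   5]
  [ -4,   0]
det(A) = (-2)(0) - (5)(-4) = 20
For a 2×2 matrix, A⁻¹ = (1/det(A)) · [[d, -b], [-c, a]]
    = (1/20) · [[0, -5], [4, -2]]

A⁻¹ = 
  [    0,  -1/4]
  [  1/5, -1/10]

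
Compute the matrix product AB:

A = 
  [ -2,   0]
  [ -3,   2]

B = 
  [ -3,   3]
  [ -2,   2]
A is 2×2 and B is 2×2, so AB is 2×2. Each entry is (row of A)·(column of B):
AB[1,1] = (-2)(-3) + (0)(-2) = 6
AB[1,2] = (-2)(3) + (0)(2) = -6
AB[2,1] = (-3)(-3) + (2)(-2) = 5
AB[2,2] = (-3)(3) + (2)(2) = -5

AB = 
  [  6,  -6]
  [  5,  -5]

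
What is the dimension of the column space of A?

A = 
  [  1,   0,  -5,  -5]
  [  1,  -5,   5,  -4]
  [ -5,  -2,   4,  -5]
Row reduce:
R2 → R2 - (1)·R1
R3 → R3 + (5)·R1
R3 → R3 - (2/5)·R2
REF = 
  [     1,      0,     -5,     -5]
  [     0,     -5,     10,      1]
  [     0,      0,    -25, -152/5]
Pivot columns: 1, 2, 3 → 3 pivots.
dim(Col(A)) = number of pivot columns = 3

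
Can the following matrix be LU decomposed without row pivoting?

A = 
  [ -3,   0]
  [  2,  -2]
Yes.
A[1,1] = -3 ≠ 0, so Gaussian elimination proceeds without a row swap: multiplier ℓ₂₁ = (2)/(-3) = -2/3, and U[2,2] = -2 - (-2/3)(0) = -2.
L = 
  [   1,    0]
  [-2/3,    1]
U = 
  [ -3,   0]
  [  0,  -2]
Check row 2 of LU: [(-2/3)(-3), (-2/3)(0) + (-2)] = [2, -2] = row 2 of A ✓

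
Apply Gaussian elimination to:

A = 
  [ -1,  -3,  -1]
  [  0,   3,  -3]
Row operations:
No row operations needed (already in echelon form).

Resulting echelon form:
REF = 
  [ -1,  -3,  -1]
  [  0,   3,  -3]

Rank = 2 (number of non-zero pivot rows).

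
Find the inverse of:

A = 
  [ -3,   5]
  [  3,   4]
det(A) = (-3)(4) - (5)(3) = -27
For a 2×2 matrix, A⁻¹ = (1/det(A)) · [[d, -b], [-c, a]]
    = (-1/27) · [[4, -5], [-3, -3]]

A⁻¹ = 
  [-4/27,  5/27]
  [  1/9,   1/9]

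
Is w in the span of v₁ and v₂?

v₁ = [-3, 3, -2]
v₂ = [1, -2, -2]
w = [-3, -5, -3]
No

Form the augmented matrix and row-reduce:
[v₁|v₂|w] = 
  [ -3,   1,  -3]
  [  3,  -2,  -5]
  [ -2,  -2,  -3]
R2 → R2 + (1)·R1
R3 → R3 - (2/3)·R1
R3 → R3 - (8/3)·R2
REF = 
  [  -3,    1,   -3]
  [   0,   -1,   -8]
  [   0,    0, 61/3]

Row 3 reads [0 0 | 61/3], i.e. 0 = 61/3, so the system is inconsistent and w ∉ span{v₁, v₂}.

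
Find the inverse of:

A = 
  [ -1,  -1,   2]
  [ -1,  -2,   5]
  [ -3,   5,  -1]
det(A) = (-1)·((-2)(-1) - (5)(5)) - (-1)·((-1)(-1) - (5)(-3)) + (2)·((-1)(5) - (-2)(-3))
  = (-1)(-23) - (-1)(16) + (2)(-11)
  = 17
det(A) = 17 ≠ 0, so A is invertible.

Cofactors Cᵢⱼ = (-1)ⁱ⁺ʲ·Mᵢⱼ:
C = 
  [-23, -16, -11]
  [  9,   7,   8]
  [ -1,   3,   1]

adj(A) = Cᵀ:
adj(A) = 
  [-23,   9,  -1]
  [-16,   7,   3]
  [-11,   8,   1]

A⁻¹ = (1/17) · adj(A):
A⁻¹ = 
  [-23/17,   9/17,  -1/17]
  [-16/17,   7/17,   3/17]
  [-11/17,   8/17,   1/17]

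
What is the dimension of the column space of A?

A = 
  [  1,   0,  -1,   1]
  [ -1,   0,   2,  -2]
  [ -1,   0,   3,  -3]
dim(Col(A)) = 2

Row reduce:
R2 → R2 + (1)·R1
R3 → R3 + (1)·R1
R3 → R3 - (2)·R2
REF = 
  [  1,   0,  -1,   1]
  [  0,   0,   1,  -1]
  [  0,   0,   0,   0]
Pivot columns: 1, 3 → 2 pivots.
dim(Col(A)) = number of pivot columns = 2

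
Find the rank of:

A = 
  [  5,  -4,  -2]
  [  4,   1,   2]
rank(A) = 2

Row reduce:
R2 → R2 - (4/5)·R1
REF = 
  [   5,   -4,   -2]
  [   0, 21/5, 18/5]
Pivot columns: 1, 2 → 2 pivots.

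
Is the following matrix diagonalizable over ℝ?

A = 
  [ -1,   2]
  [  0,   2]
Yes

tr(A) = 1, det(A) = -2
Characteristic polynomial: λ² - tr(A)λ + det(A) = λ² - λ - 2
λ² - λ - 2 = (λ + 1)(λ - 2)
Eigenvalues: 2, -1
λ=-1: alg. mult. = 1, geom. mult. = 2 - rank(A - (-1)I) = 2 - 1 = 1
λ=2: alg. mult. = 1, geom. mult. = 2 - rank(A - (2)I) = 2 - 1 = 1
Sum of geometric multiplicities equals n, so A has n independent eigenvectors.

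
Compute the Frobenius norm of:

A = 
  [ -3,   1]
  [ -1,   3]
||A||_F = 4.472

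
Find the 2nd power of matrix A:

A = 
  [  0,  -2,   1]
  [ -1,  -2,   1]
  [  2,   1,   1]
A² = A·A:
A²[1,1] = (0)(0) + (-2)(-1) + (1)(2) = 4
A²[1,2] = (0)(-2) + (-2)(-2) + (1)(1) = 5
A²[1,3] = (0)(1) + (-2)(1) + (1)(1) = -1
A²[2,1] = (-1)(0) + (-2)(-1) + (1)(2) = 4
A²[2,2] = (-1)(-2) + (-2)(-2) + (1)(1) = 7
A²[2,3] = (-1)(1) + (-2)(1) + (1)(1) = -2
A²[3,1] = (2)(0) + (1)(-1) + (1)(2) = 1
A²[3,2] = (2)(-2) + (1)(-2) + (1)(1) = -5
A²[3,3] = (2)(1) + (1)(1) + (1)(1) = 4
A² = 
  [  4,   5,  -1]
  [  4,   7,  -2]
  [  1,  -5,   4]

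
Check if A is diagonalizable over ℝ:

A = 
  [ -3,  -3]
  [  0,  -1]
Yes

tr(A) = -4, det(A) = 3
Characteristic polynomial: λ² - tr(A)λ + det(A) = λ² + 4λ + 3
λ² + 4λ + 3 = (λ + 3)(λ + 1)
Eigenvalues: -1, -3
λ=-3: alg. mult. = 1, geom. mult. = 2 - rank(A - (-3)I) = 2 - 1 = 1
λ=-1: alg. mult. = 1, geom. mult. = 2 - rank(A - (-1)I) = 2 - 1 = 1
Sum of geometric multiplicities equals n, so A has n independent eigenvectors.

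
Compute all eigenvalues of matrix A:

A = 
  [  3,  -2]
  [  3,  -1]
λ = 1 + i√2, 1 - i√2  (≈ 1 + 1.414i, 1 - 1.414i)

tr(A) = 2, det(A) = 3
Characteristic polynomial: λ² - tr(A)λ + det(A) = λ² - 2λ + 3
λ² - 2λ + 3 = 0  ⇒  λ = (2 ± √((-2)² - 4·(3)))/2 = (2 ± √(-8))/2
  = 1 + i√2,  1 - i√2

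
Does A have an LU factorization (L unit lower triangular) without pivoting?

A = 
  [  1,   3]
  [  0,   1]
Yes.
A[1,1] = 1 ≠ 0, so Gaussian elimination proceeds without a row swap: multiplier ℓ₂₁ = (0)/(1) = 0, and U[2,2] = 1 - (0)(3) = 1.
L = 
  [  1,   0]
  [  0,   1]
U = 
  [  1,   3]
  [  0,   1]
Check row 2 of LU: [(0)(1), (0)(3) + 1] = [0, 1] = row 2 of A ✓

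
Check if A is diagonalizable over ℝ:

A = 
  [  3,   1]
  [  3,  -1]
Yes

tr(A) = 2, det(A) = -6
Characteristic polynomial: λ² - tr(A)λ + det(A) = λ² - 2λ - 6
λ² - 2λ - 6 = 0  ⇒  λ = (2 ± √((-2)² - 4·(-6)))/2 = (2 ± √(28))/2
  = 1 + √7,  1 - √7
Eigenvalues: 1 + √7, 1 - √7  (≈ 3.646, -1.646)
The two irrational eigenvalues are distinct (simple), so each has alg. mult. = geom. mult. = 1.
Sum of geometric multiplicities equals n, so A has n independent eigenvectors.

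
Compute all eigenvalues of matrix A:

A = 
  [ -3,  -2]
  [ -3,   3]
tr(A) = 0, det(A) = -15
Characteristic polynomial: λ² - tr(A)λ + det(A) = λ² - 15
λ² - 15 = 0  ⇒  λ = (0 ± √((0)² - 4·(-15)))/2 = (0 ± √(60))/2
  = √15,  -√15

λ = √15, -√15  (≈ 3.873, -3.873)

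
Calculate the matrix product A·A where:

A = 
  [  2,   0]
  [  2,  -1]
A² = A·A:
A²[1,1] = (2)(2) + (0)(2) = 4
A²[1,2] = (2)(0) + (0)(-1) = 0
A²[2,1] = (2)(2) + (-1)(2) = 2
A²[2,2] = (2)(0) + (-1)(-1) = 1
A² = 
  [  4,   0]
  [  2,   1]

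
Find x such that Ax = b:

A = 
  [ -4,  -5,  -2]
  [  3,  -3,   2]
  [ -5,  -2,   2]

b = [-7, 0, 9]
Row reduce the augmented matrix [A|b]:
R2 → R2 + (3/4)·R1
R3 → R3 - (5/4)·R1
R3 → R3 + (17/27)·R2
REF = 
  [    -4,     -5,     -2,     -7]
  [     0,  -27/4,    1/2,  -21/4]
  [     0,      0, 130/27,  130/9]

Back-substitution:
x₃ = (130/9) / (130/27) = 3
x₂ = (-21/4 - (1/2)(3)) / (-27/4) = 1
x₁ = (-7 - (-5)(1) - (-2)(3)) / (-4) = -1

x = [-1, 1, 3]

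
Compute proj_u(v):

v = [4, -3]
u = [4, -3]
proj_u(v) = [4, -3]

v·u = (4)(4) + (-3)(-3) = 25
u·u = (4)² + (-3)² = 25
proj_u(v) = (v·u / u·u) × u = (25/25) × u = (1) × u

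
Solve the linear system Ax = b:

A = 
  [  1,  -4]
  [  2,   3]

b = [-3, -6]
x = [-3, 0]

Row reduce the augmented matrix [A|b]:
R2 → R2 - (2)·R1
REF = 
  [  1,  -4,  -3]
  [  0,  11,   0]

Back-substitution:
x₂ = 0 / 11 = 0
x₁ = (-3 - (-4)(0)) / 1 = -3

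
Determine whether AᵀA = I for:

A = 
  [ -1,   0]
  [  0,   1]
Yes

AᵀA = 
  [  1,   0]
  [  0,   1]
= I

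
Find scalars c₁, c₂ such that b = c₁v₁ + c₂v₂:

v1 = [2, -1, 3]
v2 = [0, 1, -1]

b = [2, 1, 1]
c1 = 1, c2 = 2

b = 1·v1 + 2·v2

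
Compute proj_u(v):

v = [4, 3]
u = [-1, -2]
proj_u(v) = [2, 4]

v·u = (4)(-1) + (3)(-2) = -10
u·u = (-1)² + (-2)² = 5
proj_u(v) = (v·u / u·u) × u = (-10/5) × u = (-2) × u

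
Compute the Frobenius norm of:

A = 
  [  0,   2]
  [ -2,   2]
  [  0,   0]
||A||_F = 3.464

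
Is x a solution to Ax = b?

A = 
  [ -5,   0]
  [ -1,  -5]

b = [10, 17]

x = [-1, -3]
No

Ax = [5, 16] ≠ b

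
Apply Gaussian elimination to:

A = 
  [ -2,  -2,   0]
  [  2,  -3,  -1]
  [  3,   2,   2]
Row operations:
R2 → R2 + (1)·R1
R3 → R3 + (3/2)·R1
R3 → R3 - (1/5)·R2

Resulting echelon form:
REF = 
  [  -2,   -2,    0]
  [   0,   -5,   -1]
  [   0,    0, 11/5]

Rank = 3 (number of non-zero pivot rows).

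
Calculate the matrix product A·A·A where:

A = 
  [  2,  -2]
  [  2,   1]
A^3 = 
  [-12,  -6]
  [  6, -15]

A² = A·A:
A²[1,1] = (2)(2) + (-2)(2) = 0
A²[1,2] = (2)(-2) + (-2)(1) = -6
A²[2,1] = (2)(2) + (1)(2) = 6
A²[2,2] = (2)(-2) + (1)(1) = -3
A² = 
  [  0,  -6]
  [  6,  -3]

A^3 = A^2·A:
A^3[1,1] = (0)(2) + (-6)(2) = -12
A^3[1,2] = (0)(-2) + (-6)(1) = -6
A^3[2,1] = (6)(2) + (-3)(2) = 6
A^3[2,2] = (6)(-2) + (-3)(1) = -15
A^3 = 
  [-12,  -6]
  [  6, -15]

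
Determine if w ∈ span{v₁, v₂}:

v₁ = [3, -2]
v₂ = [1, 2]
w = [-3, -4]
Yes

Form the augmented matrix and row-reduce:
[v₁|v₂|w] = 
  [  3,   1,  -3]
  [ -2,   2,  -4]
R2 → R2 + (2/3)·R1
REF = 
  [  3,   1,  -3]
  [  0, 8/3,  -6]

No row of the form [0 0 | nonzero], so the system is consistent. Back-substitution gives c₁ = -1/4, c₂ = -9/4: w = (-1/4)·v₁ + (-9/4)·v₂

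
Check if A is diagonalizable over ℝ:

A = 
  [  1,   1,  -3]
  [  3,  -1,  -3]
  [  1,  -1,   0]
Yes

Characteristic polynomial: det(λI - A) = λ³ - 4λ
The constant term is 0, so λ = 0 is a root: p(λ) = λ(λ² - 4)
λ² - 4 = (λ + 2)(λ - 2)
Eigenvalues: 0, 2, -2
λ=-2: alg. mult. = 1, geom. mult. = 3 - rank(A - (-2)I) = 3 - 2 = 1
λ=0: alg. mult. = 1, geom. mult. = 3 - rank(A - (0)I) = 3 - 2 = 1
λ=2: alg. mult. = 1, geom. mult. = 3 - rank(A - (2)I) = 3 - 2 = 1
Sum of geometric multiplicities equals n, so A has n independent eigenvectors.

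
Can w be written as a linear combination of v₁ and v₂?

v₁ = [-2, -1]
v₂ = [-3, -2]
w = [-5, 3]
Yes

Form the augmented matrix and row-reduce:
[v₁|v₂|w] = 
  [ -2,  -3,  -5]
  [ -1,  -2,   3]
R2 → R2 - (1/2)·R1
REF = 
  [  -2,   -3,   -5]
  [   0, -1/2, 11/2]

No row of the form [0 0 | nonzero], so the system is consistent. Back-substitution gives c₁ = 19, c₂ = -11: w = (19)·v₁ + (-11)·v₂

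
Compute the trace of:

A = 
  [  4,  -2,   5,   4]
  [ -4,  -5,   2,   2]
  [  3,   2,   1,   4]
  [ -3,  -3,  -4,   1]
1

tr(A) = 4 + -5 + 1 + 1 = 1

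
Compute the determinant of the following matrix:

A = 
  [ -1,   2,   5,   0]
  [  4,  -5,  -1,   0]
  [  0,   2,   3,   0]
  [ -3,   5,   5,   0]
Cofactor expansion along row 1: det(A) = a₁₁M₁₁ - a₁₂M₁₂ + a₁₃M₁₃ - a₁₄M₁₄

M₁₁ = det[[-5, -1, 0]; [2, 3, 0]; [5, 5, 0]]
  = (-5)·((3)(0) - (0)(5)) - (-1)·((2)(0) - (0)(5)) + (0)·((2)(5) - (3)(5))
  = (-5)(0) - (-1)(0) + (0)(-5)
  = 0
M₁₂ = det[[4, -1, 0]; [0, 3, 0]; [-3, 5, 0]]
  = (4)·((3)(0) - (0)(5)) - (-1)·((0)(0) - (0)(-3)) + (0)·((0)(5) - (3)(-3))
  = (4)(0) - (-1)(0) + (0)(9)
  = 0
M₁₃ = det[[4, -5, 0]; [0, 2, 0]; [-3, 5, 0]]
  = (4)·((2)(0) - (0)(5)) - (-5)·((0)(0) - (0)(-3)) + (0)·((0)(5) - (2)(-3))
  = (4)(0) - (-5)(0) + (0)(6)
  = 0
M₁₄ = det[[4, -5, -1]; [0, 2, 3]; [-3, 5, 5]]
  = (4)·((2)(5) - (3)(5)) - (-5)·((0)(5) - (3)(-3)) + (-1)·((0)(5) - (2)(-3))
  = (4)(-5) - (-5)(9) + (-1)(6)
  = 19

det(A) = (-1)(0) - (2)(0) + (5)(0) - (0)(19) = 0

det(A) = 0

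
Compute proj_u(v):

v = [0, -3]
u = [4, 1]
v·u = (0)(4) + (-3)(1) = -3
u·u = (4)² + (1)² = 17
proj_u(v) = (v·u / u·u) × u = (-3/17) × u

proj_u(v) = [-12/17, -3/17]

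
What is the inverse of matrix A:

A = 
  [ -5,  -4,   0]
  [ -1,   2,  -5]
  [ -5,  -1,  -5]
det(A) = (-5)·((2)(-5) - (-5)(-1)) - (-4)·((-1)(-5) - (-5)(-5)) + (0)·((-1)(-1) - (2)(-5))
  = (-5)(-15) - (-4)(-20) + (0)(11)
  = -5
det(A) = -5 ≠ 0, so A is invertible.

Cofactors Cᵢⱼ = (-1)ⁱ⁺ʲ·Mᵢⱼ:
C = 
  [-15,  20,  11]
  [-20,  25,  15]
  [ 20, -25, -14]

adj(A) = Cᵀ:
adj(A) = 
  [-15, -20,  20]
  [ 20,  25, -25]
  [ 11,  15, -14]

A⁻¹ = (-1/5) · adj(A):
A⁻¹ = 
  [    3,     4,    -4]
  [   -4,    -5,     5]
  [-11/5,    -3,  14/5]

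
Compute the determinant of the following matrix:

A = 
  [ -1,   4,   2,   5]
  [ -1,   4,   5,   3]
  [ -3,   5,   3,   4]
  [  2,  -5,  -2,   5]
Cofactor expansion along row 1: det(A) = a₁₁M₁₁ - a₁₂M₁₂ + a₁₃M₁₃ - a₁₄M₁₄

M₁₁ = det[[4, 5, 3]; [5, 3, 4]; [-5, -2, 5]]
  = (4)·((3)(5) - (4)(-2)) - (5)·((5)(5) - (4)(-5)) + (3)·((5)(-2) - (3)(-5))
  = (4)(23) - (5)(45) + (3)(5)
  = -118
M₁₂ = det[[-1, 5, 3]; [-3, 3, 4]; [2, -2, 5]]
  = (-1)·((3)(5) - (4)(-2)) - (5)·((-3)(5) - (4)(2)) + (3)·((-3)(-2) - (3)(2))
  = (-1)(23) - (5)(-23) + (3)(0)
  = 92
M₁₃ = det[[-1, 4, 3]; [-3, 5, 4]; [2, -5, 5]]
  = (-1)·((5)(5) - (4)(-5)) - (4)·((-3)(5) - (4)(2)) + (3)·((-3)(-5) - (5)(2))
  = (-1)(45) - (4)(-23) + (3)(5)
  = 62
M₁₄ = det[[-1, 4, 5]; [-3, 5, 3]; [2, -5, -2]]
  = (-1)·((5)(-2) - (3)(-5)) - (4)·((-3)(-2) - (3)(2)) + (5)·((-3)(-5) - (5)(2))
  = (-1)(5) - (4)(0) + (5)(5)
  = 20

det(A) = (-1)(-118) - (4)(92) + (2)(62) - (5)(20) = -226

det(A) = -226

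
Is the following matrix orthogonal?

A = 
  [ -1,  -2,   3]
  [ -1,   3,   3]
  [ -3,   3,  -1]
No

AᵀA = 
  [ 11, -10,  -3]
  [-10,  22,   0]
  [ -3,   0,  19]
≠ I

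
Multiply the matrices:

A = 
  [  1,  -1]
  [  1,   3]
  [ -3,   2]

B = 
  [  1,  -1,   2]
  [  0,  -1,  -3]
AB = 
  [  1,   0,   5]
  [  1,  -4,  -7]
  [ -3,   1, -12]

A is 3×2 and B is 2×3, so AB is 3×3. Each entry is (row of A)·(column of B):
AB[1,1] = (1)(1) + (-1)(0) = 1
AB[1,2] = (1)(-1) + (-1)(-1) = 0
AB[1,3] = (1)(2) + (-1)(-3) = 5
AB[2,1] = (1)(1) + (3)(0) = 1
AB[2,2] = (1)(-1) + (3)(-1) = -4
AB[2,3] = (1)(2) + (3)(-3) = -7
AB[3,1] = (-3)(1) + (2)(0) = -3
AB[3,2] = (-3)(-1) + (2)(-1) = 1
AB[3,3] = (-3)(2) + (2)(-3) = -12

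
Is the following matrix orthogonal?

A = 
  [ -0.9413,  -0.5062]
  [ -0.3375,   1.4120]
No

AᵀA = 
  [  1,  -0.0001]
  [ -0.0001,   2.2500]
≠ I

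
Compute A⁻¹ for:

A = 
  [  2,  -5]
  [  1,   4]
det(A) = (2)(4) - (-5)(1) = 13
For a 2×2 matrix, A⁻¹ = (1/det(A)) · [[d, -b], [-c, a]]
    = (1/13) · [[4, 5], [-1, 2]]

A⁻¹ = 
  [ 4/13,  5/13]
  [-1/13,  2/13]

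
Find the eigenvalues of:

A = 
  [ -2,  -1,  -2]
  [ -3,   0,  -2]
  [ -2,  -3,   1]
λ = 1, -1 + √14, -1 - √14  (≈ 1, 2.742, -4.742)

Characteristic polynomial: det(λI - A) = λ³ + λ² - 15λ + 13
Testing integer divisors of the constant term: p(1) = 0, so (λ - 1) is a factor:
p(λ) = (λ - 1)(λ² + 2λ - 13)
λ² + 2λ - 13 = 0  ⇒  λ = (-2 ± √((2)² - 4·(-13)))/2 = (-2 ± √(56))/2
  = -1 + √14,  -1 - √14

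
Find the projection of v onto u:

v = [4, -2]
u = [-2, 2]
proj_u(v) = [3, -3]

v·u = (4)(-2) + (-2)(2) = -12
u·u = (-2)² + (2)² = 8
proj_u(v) = (v·u / u·u) × u = (-12/8) × u = (-3/2) × u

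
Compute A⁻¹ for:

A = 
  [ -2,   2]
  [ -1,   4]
det(A) = (-2)(4) - (2)(-1) = -6
For a 2×2 matrix, A⁻¹ = (1/det(A)) · [[d, -b], [-c, a]]
    = (-1/6) · [[4, -2], [1, -2]]

A⁻¹ = 
  [-2/3,  1/3]
  [-1/6,  1/3]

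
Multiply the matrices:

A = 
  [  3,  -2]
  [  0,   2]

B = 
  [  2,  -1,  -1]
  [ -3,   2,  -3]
AB = 
  [ 12,  -7,   3]
  [ -6,   4,  -6]

A is 2×2 and B is 2×3, so AB is 2×3. Each entry is (row of A)·(column of B):
AB[1,1] = (3)(2) + (-2)(-3) = 12
AB[1,2] = (3)(-1) + (-2)(2) = -7
AB[1,3] = (3)(-1) + (-2)(-3) = 3
AB[2,1] = (0)(2) + (2)(-3) = -6
AB[2,2] = (0)(-1) + (2)(2) = 4
AB[2,3] = (0)(-1) + (2)(-3) = -6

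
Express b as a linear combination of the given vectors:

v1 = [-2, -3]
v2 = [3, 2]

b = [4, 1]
c1 = 1, c2 = 2

b = 1·v1 + 2·v2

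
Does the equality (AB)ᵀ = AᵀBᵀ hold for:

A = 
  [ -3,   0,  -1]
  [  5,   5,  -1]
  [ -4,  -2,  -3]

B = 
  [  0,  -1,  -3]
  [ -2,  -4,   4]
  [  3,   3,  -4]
No

(AB)ᵀ = 
  [ -3, -13,  -5]
  [  0, -28,   3]
  [ 13,   9,  16]

AᵀBᵀ = 
  [  7, -30,  22]
  [  1, -28,  23]
  [ 10,  -6,   6]

The two matrices differ, so (AB)ᵀ ≠ AᵀBᵀ in general. The correct identity is (AB)ᵀ = BᵀAᵀ.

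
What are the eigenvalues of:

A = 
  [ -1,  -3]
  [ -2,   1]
λ = √7, -√7  (≈ 2.646, -2.646)

tr(A) = 0, det(A) = -7
Characteristic polynomial: λ² - tr(A)λ + det(A) = λ² - 7
λ² - 7 = 0  ⇒  λ = (0 ± √((0)² - 4·(-7)))/2 = (0 ± √(28))/2
  = √7,  -√7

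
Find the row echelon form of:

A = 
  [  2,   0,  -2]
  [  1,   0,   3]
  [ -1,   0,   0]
Row operations:
R2 → R2 - (1/2)·R1
R3 → R3 + (1/2)·R1
R3 → R3 + (1/4)·R2

Resulting echelon form:
REF = 
  [  2,   0,  -2]
  [  0,   0,   4]
  [  0,   0,   0]

Rank = 2 (number of non-zero pivot rows).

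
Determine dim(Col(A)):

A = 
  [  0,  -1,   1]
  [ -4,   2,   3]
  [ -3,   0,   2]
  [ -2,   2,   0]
dim(Col(A)) = 3

Row reduce:
Swap R1 ↔ R2
R3 → R3 - (3/4)·R1
R4 → R4 - (1/2)·R1
R3 → R3 - (3/2)·R2
R4 → R4 + (1)·R2
R4 → R4 - (2/7)·R3
REF = 
  [  -4,    2,    3]
  [   0,   -1,    1]
  [   0,    0, -7/4]
  [   0,    0,    0]
Pivot columns: 1, 2, 3 → 3 pivots.
dim(Col(A)) = number of pivot columns = 3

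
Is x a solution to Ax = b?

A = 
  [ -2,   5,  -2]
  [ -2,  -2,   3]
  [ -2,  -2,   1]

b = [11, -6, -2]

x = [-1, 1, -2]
Yes

Ax = [11, -6, -2] = b ✓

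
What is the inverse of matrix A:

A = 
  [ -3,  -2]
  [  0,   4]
det(A) = (-3)(4) - (-2)(0) = -12
For a 2×2 matrix, A⁻¹ = (1/det(A)) · [[d, -b], [-c, a]]
    = (-1/12) · [[4, 2], [0, -3]]

A⁻¹ = 
  [-1/3, -1/6]
  [   0,  1/4]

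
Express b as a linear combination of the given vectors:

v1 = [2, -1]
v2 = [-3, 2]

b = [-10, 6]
c1 = -2, c2 = 2

b = -2·v1 + 2·v2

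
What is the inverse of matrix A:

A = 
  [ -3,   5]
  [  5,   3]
det(A) = (-3)(3) - (5)(5) = -34
For a 2×2 matrix, A⁻¹ = (1/det(A)) · [[d, -b], [-c, a]]
    = (-1/34) · [[3, -5], [-5, -3]]

A⁻¹ = 
  [-3/34,  5/34]
  [ 5/34,  3/34]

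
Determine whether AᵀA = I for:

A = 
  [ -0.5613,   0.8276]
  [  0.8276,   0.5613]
Yes

AᵀA = 
  [  1,   0]
  [  0,   1]
≈ I (equal to I up to the 4-dp rounding of the entries)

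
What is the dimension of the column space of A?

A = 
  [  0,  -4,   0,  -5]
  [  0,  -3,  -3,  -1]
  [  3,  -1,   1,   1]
dim(Col(A)) = 3

Row reduce:
Swap R1 ↔ R3
R3 → R3 - (4/3)·R2
REF = 
  [    3,    -1,     1,     1]
  [    0,    -3,    -3,    -1]
  [    0,     0,     4, -11/3]
Pivot columns: 1, 2, 3 → 3 pivots.
dim(Col(A)) = number of pivot columns = 3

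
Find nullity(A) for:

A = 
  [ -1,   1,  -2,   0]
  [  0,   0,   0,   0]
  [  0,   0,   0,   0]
nullity(A) = 3

Row reduce:
(no row operations needed)
REF = 
  [ -1,   1,  -2,   0]
  [  0,   0,   0,   0]
  [  0,   0,   0,   0]
Pivot columns: 1 → 1 pivot.
rank(A) = 1, so nullity(A) = 4 - 1 = 3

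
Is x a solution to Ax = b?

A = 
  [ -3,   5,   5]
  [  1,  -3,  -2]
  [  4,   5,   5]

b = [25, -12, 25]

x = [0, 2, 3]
Yes

Ax = [25, -12, 25] = b ✓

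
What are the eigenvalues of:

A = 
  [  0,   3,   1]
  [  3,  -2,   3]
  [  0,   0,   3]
Characteristic polynomial: det(λI - A) = λ³ - λ² - 15λ + 27
Testing integer divisors of the constant term: p(3) = 0, so (λ - 3) is a factor:
p(λ) = (λ - 3)(λ² + 2λ - 9)
λ² + 2λ - 9 = 0  ⇒  λ = (-2 ± √((2)² - 4·(-9)))/2 = (-2 ± √(40))/2
  = -1 + √10,  -1 - √10

λ = 3, -1 + √10, -1 - √10  (≈ 3, 2.162, -4.162)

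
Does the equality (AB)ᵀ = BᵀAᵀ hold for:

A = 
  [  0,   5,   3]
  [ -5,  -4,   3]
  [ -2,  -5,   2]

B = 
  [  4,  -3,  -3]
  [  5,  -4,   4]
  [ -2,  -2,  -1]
Yes

(AB)ᵀ = 
  [ 19, -46, -37]
  [-26,  25,  22]
  [ 17,  -4, -16]

BᵀAᵀ = 
  [ 19, -46, -37]
  [-26,  25,  22]
  [ 17,  -4, -16]

Both sides are equal — this is the standard identity (AB)ᵀ = BᵀAᵀ, which holds for all A, B.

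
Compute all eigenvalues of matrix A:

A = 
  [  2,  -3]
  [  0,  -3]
tr(A) = -1, det(A) = -6
Characteristic polynomial: λ² - tr(A)λ + det(A) = λ² + λ - 6
λ² + λ - 6 = (λ + 3)(λ - 2)

λ = 2, -3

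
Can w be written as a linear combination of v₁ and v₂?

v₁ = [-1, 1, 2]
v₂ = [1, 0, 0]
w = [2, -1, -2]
Yes

Form the augmented matrix and row-reduce:
[v₁|v₂|w] = 
  [ -1,   1,   2]
  [  1,   0,  -1]
  [  2,   0,  -2]
R2 → R2 + (1)·R1
R3 → R3 + (2)·R1
R3 → R3 - (2)·R2
REF = 
  [ -1,   1,   2]
  [  0,   1,   1]
  [  0,   0,   0]

No row of the form [0 0 | nonzero], so the system is consistent. Back-substitution gives c₁ = -1, c₂ = 1: w = (-1)·v₁ + (1)·v₂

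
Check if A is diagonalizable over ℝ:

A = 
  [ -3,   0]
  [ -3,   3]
Yes

tr(A) = 0, det(A) = -9
Characteristic polynomial: λ² - tr(A)λ + det(A) = λ² - 9
λ² - 9 = (λ + 3)(λ - 3)
Eigenvalues: 3, -3
λ=-3: alg. mult. = 1, geom. mult. = 2 - rank(A - (-3)I) = 2 - 1 = 1
λ=3: alg. mult. = 1, geom. mult. = 2 - rank(A - (3)I) = 2 - 1 = 1
Sum of geometric multiplicities equals n, so A has n independent eigenvectors.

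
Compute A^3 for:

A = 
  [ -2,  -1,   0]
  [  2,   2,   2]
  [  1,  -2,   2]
A² = A·A:
A²[1,1] = (-2)(-2) + (-1)(2) + (0)(1) = 2
A²[1,2] = (-2)(-1) + (-1)(2) + (0)(-2) = 0
A²[1,3] = (-2)(0) + (-1)(2) + (0)(2) = -2
A²[2,1] = (2)(-2) + (2)(2) + (2)(1) = 2
A²[2,2] = (2)(-1) + (2)(2) + (2)(-2) = -2
A²[2,3] = (2)(0) + (2)(2) + (2)(2) = 8
A²[3,1] = (1)(-2) + (-2)(2) + (2)(1) = -4
A²[3,2] = (1)(-1) + (-2)(2) + (2)(-2) = -9
A²[3,3] = (1)(0) + (-2)(2) + (2)(2) = 0
A² = 
  [  2,   0,  -2]
  [  2,  -2,   8]
  [ -4,  -9,   0]

A^3 = A^2·A:
A^3[1,1] = (2)(-2) + (0)(2) + (-2)(1) = -6
A^3[1,2] = (2)(-1) + (0)(2) + (-2)(-2) = 2
A^3[1,3] = (2)(0) + (0)(2) + (-2)(2) = -4
A^3[2,1] = (2)(-2) + (-2)(2) + (8)(1) = 0
A^3[2,2] = (2)(-1) + (-2)(2) + (8)(-2) = -22
A^3[2,3] = (2)(0) + (-2)(2) + (8)(2) = 12
A^3[3,1] = (-4)(-2) + (-9)(2) + (0)(1) = -10
A^3[3,2] = (-4)(-1) + (-9)(2) + (0)(-2) = -14
A^3[3,3] = (-4)(0) + (-9)(2) + (0)(2) = -18
A^3 = 
  [ -6,   2,  -4]
  [  0, -22,  12]
  [-10, -14, -18]

Therefore
A^3 = 
  [ -6,   2,  -4]
  [  0, -22,  12]
  [-10, -14, -18]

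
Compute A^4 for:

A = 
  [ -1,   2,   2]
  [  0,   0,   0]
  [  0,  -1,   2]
A² = A·A:
A²[1,1] = (-1)(-1) + (2)(0) + (2)(0) = 1
A²[1,2] = (-1)(2) + (2)(0) + (2)(-1) = -4
A²[1,3] = (-1)(2) + (2)(0) + (2)(2) = 2
A²[2,1] = (0)(-1) + (0)(0) + (0)(0) = 0
A²[2,2] = (0)(2) + (0)(0) + (0)(-1) = 0
A²[2,3] = (0)(2) + (0)(0) + (0)(2) = 0
A²[3,1] = (0)(-1) + (-1)(0) + (2)(0) = 0
A²[3,2] = (0)(2) + (-1)(0) + (2)(-1) = -2
A²[3,3] = (0)(2) + (-1)(0) + (2)(2) = 4
A² = 
  [  1,  -4,   2]
  [  0,   0,   0]
  [  0,  -2,   4]

A^3 = A^2·A:
A^3[1,1] = (1)(-1) + (-4)(0) + (2)(0) = -1
A^3[1,2] = (1)(2) + (-4)(0) + (2)(-1) = 0
A^3[1,3] = (1)(2) + (-4)(0) + (2)(2) = 6
A^3[2,1] = (0)(-1) + (0)(0) + (0)(0) = 0
A^3[2,2] = (0)(2) + (0)(0) + (0)(-1) = 0
A^3[2,3] = (0)(2) + (0)(0) + (0)(2) = 0
A^3[3,1] = (0)(-1) + (-2)(0) + (4)(0) = 0
A^3[3,2] = (0)(2) + (-2)(0) + (4)(-1) = -4
A^3[3,3] = (0)(2) + (-2)(0) + (4)(2) = 8
A^3 = 
  [ -1,   0,   6]
  [  0,   0,   0]
  [  0,  -4,   8]

A^4 = A^3·A:
A^4[1,1] = (-1)(-1) + (0)(0) + (6)(0) = 1
A^4[1,2] = (-1)(2) + (0)(0) + (6)(-1) = -8
A^4[1,3] = (-1)(2) + (0)(0) + (6)(2) = 10
A^4[2,1] = (0)(-1) + (0)(0) + (0)(0) = 0
A^4[2,2] = (0)(2) + (0)(0) + (0)(-1) = 0
A^4[2,3] = (0)(2) + (0)(0) + (0)(2) = 0
A^4[3,1] = (0)(-1) + (-4)(0) + (8)(0) = 0
A^4[3,2] = (0)(2) + (-4)(0) + (8)(-1) = -8
A^4[3,3] = (0)(2) + (-4)(0) + (8)(2) = 16
A^4 = 
  [  1,  -8,  10]
  [  0,   0,   0]
  [  0,  -8,  16]

Therefore
A^4 = 
  [  1,  -8,  10]
  [  0,   0,   0]
  [  0,  -8,  16]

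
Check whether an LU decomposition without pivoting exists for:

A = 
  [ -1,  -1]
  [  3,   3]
Yes.
A[1,1] = -1 ≠ 0, so Gaussian elimination proceeds without a row swap: multiplier ℓ₂₁ = (3)/(-1) = -3, and U[2,2] = 3 - (-3)(-1) = 0.
L = 
  [  1,   0]
  [ -3,   1]
U = 
  [ -1,  -1]
  [  0,   0]
Check row 2 of LU: [(-3)(-1), (-3)(-1) + 0] = [3, 3] = row 2 of A ✓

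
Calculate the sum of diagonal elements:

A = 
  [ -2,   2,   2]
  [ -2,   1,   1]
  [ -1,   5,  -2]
-3

tr(A) = -2 + 1 + -2 = -3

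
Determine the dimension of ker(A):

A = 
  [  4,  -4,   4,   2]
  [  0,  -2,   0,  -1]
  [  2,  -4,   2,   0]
nullity(A) = 2

Row reduce:
R3 → R3 - (1/2)·R1
R3 → R3 - (1)·R2
REF = 
  [  4,  -4,   4,   2]
  [  0,  -2,   0,  -1]
  [  0,   0,   0,   0]
Pivot columns: 1, 2 → 2 pivots.
rank(A) = 2, so nullity(A) = 4 - 2 = 2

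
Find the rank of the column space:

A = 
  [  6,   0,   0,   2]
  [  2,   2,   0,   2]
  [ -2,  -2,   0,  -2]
Row reduce:
R2 → R2 - (1/3)·R1
R3 → R3 + (1/3)·R1
R3 → R3 + (1)·R2
REF = 
  [  6,   0,   0,   2]
  [  0,   2,   0, 4/3]
  [  0,   0,   0,   0]
Pivot columns: 1, 2 → 2 pivots.
dim(Col(A)) = number of pivot columns = 2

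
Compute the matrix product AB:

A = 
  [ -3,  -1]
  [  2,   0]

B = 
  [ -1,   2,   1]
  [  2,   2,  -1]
A is 2×2 and B is 2×3, so AB is 2×3. Each entry is (row of A)·(column of B):
AB[1,1] = (-3)(-1) + (-1)(2) = 1
AB[1,2] = (-3)(2) + (-1)(2) = -8
AB[1,3] = (-3)(1) + (-1)(-1) = -2
AB[2,1] = (2)(-1) + (0)(2) = -2
AB[2,2] = (2)(2) + (0)(2) = 4
AB[2,3] = (2)(1) + (0)(-1) = 2

AB = 
  [  1,  -8,  -2]
  [ -2,   4,   2]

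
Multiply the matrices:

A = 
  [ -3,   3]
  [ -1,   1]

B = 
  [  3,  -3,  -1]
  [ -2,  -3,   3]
A is 2×2 and B is 2×3, so AB is 2×3. Each entry is (row of A)·(column of B):
AB[1,1] = (-3)(3) + (3)(-2) = -15
AB[1,2] = (-3)(-3) + (3)(-3) = 0
AB[1,3] = (-3)(-1) + (3)(3) = 12
AB[2,1] = (-1)(3) + (1)(-2) = -5
AB[2,2] = (-1)(-3) + (1)(-3) = 0
AB[2,3] = (-1)(-1) + (1)(3) = 4

AB = 
  [-15,   0,  12]
  [ -5,   0,   4]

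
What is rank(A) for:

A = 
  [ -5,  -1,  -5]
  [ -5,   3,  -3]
rank(A) = 2

Row reduce:
R2 → R2 - (1)·R1
REF = 
  [ -5,  -1,  -5]
  [  0,   4,   2]
Pivot columns: 1, 2 → 2 pivots.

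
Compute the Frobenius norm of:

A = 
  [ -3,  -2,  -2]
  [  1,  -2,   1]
||A||_F = 4.796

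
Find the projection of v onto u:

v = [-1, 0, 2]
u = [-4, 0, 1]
proj_u(v) = [-24/17, 0, 6/17]

v·u = (-1)(-4) + (0)(0) + (2)(1) = 6
u·u = (-4)² + (0)² + (1)² = 17
proj_u(v) = (v·u / u·u) × u = (6/17) × u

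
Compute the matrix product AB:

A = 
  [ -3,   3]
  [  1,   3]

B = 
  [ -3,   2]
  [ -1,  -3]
AB = 
  [  6, -15]
  [ -6,  -7]

A is 2×2 and B is 2×2, so AB is 2×2. Each entry is (row of A)·(column of B):
AB[1,1] = (-3)(-3) + (3)(-1) = 6
AB[1,2] = (-3)(2) + (3)(-3) = -15
AB[2,1] = (1)(-3) + (3)(-1) = -6
AB[2,2] = (1)(2) + (3)(-3) = -7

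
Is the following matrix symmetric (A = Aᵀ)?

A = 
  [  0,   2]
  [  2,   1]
Yes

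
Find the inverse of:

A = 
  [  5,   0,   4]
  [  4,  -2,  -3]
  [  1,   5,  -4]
det(A) = (5)·((-2)(-4) - (-3)(5)) - (0)·((4)(-4) - (-3)(1)) + (4)·((4)(5) - (-2)(1))
  = (5)(23) - (0)(-13) + (4)(22)
  = 203
det(A) = 203 ≠ 0, so A is invertible.

Cofactors Cᵢⱼ = (-1)ⁱ⁺ʲ·Mᵢⱼ:
C = 
  [ 23,  13,  22]
  [ 20, -24, -25]
  [  8,  31, -10]

adj(A) = Cᵀ:
adj(A) = 
  [ 23,  20,   8]
  [ 13, -24,  31]
  [ 22, -25, -10]

A⁻¹ = (1/203) · adj(A):
A⁻¹ = 
  [ 23/203,  20/203,   8/203]
  [ 13/203, -24/203,  31/203]
  [ 22/203, -25/203, -10/203]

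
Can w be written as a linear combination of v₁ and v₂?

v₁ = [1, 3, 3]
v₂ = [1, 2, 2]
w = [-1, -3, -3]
Yes

Form the augmented matrix and row-reduce:
[v₁|v₂|w] = 
  [  1,   1,  -1]
  [  3,   2,  -3]
  [  3,   2,  -3]
R2 → R2 - (3)·R1
R3 → R3 - (3)·R1
R3 → R3 - (1)·R2
REF = 
  [  1,   1,  -1]
  [  0,  -1,   0]
  [  0,   0,   0]

No row of the form [0 0 | nonzero], so the system is consistent. Back-substitution gives c₁ = -1, c₂ = 0: w = (-1)·v₁ + (0)·v₂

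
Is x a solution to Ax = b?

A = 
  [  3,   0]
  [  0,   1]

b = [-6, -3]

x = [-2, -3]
Yes

Ax = [-6, -3] = b ✓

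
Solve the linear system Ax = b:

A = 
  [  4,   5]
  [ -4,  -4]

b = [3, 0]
x = [-3, 3]

Row reduce the augmented matrix [A|b]:
R2 → R2 + (1)·R1
REF = 
  [  4,   5,   3]
  [  0,   1,   3]

Back-substitution:
x₂ = 3 / 1 = 3
x₁ = (3 - (5)(3)) / 4 = -3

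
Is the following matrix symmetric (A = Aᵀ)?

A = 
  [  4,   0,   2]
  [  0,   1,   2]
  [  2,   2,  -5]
Yes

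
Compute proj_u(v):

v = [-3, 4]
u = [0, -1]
proj_u(v) = [0, 4]

v·u = (-3)(0) + (4)(-1) = -4
u·u = (0)² + (-1)² = 1
proj_u(v) = (v·u / u·u) × u = (-4/1) × u = (-4) × u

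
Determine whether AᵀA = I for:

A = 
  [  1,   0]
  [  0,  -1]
Yes

AᵀA = 
  [  1,   0]
  [  0,   1]
= I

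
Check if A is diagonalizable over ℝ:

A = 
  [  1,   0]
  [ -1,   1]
No

tr(A) = 2, det(A) = 1
Characteristic polynomial: λ² - tr(A)λ + det(A) = λ² - 2λ + 1
λ² - 2λ + 1 = (λ - 1)²
Eigenvalues: 1, 1
λ=1: alg. mult. = 2, geom. mult. = 2 - rank(A - (1)I) = 2 - 1 = 1
Sum of geometric multiplicities = 1 < n = 2, so there aren't enough independent eigenvectors.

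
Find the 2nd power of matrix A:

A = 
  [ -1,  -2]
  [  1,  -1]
A² = A·A:
A²[1,1] = (-1)(-1) + (-2)(1) = -1
A²[1,2] = (-1)(-2) + (-2)(-1) = 4
A²[2,1] = (1)(-1) + (-1)(1) = -2
A²[2,2] = (1)(-2) + (-1)(-1) = -1
A² = 
  [ -1,   4]
  [ -2,  -1]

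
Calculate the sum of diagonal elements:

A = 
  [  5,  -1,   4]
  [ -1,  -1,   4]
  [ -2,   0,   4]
8

tr(A) = 5 + -1 + 4 = 8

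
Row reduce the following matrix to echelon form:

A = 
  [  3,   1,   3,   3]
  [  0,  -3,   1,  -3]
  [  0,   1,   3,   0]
Row operations:
R3 → R3 + (1/3)·R2

Resulting echelon form:
REF = 
  [   3,    1,    3,    3]
  [   0,   -3,    1,   -3]
  [   0,    0, 10/3,   -1]

Rank = 3 (number of non-zero pivot rows).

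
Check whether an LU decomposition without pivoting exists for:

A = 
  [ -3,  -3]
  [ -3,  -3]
Yes.
A[1,1] = -3 ≠ 0, so Gaussian elimination proceeds without a row swap: multiplier ℓ₂₁ = (-3)/(-3) = 1, and U[2,2] = -3 - (1)(-3) = 0.
L = 
  [  1,   0]
  [  1,   1]
U = 
  [ -3,  -3]
  [  0,   0]
Check row 2 of LU: [(1)(-3), (1)(-3) + 0] = [-3, -3] = row 2 of A ✓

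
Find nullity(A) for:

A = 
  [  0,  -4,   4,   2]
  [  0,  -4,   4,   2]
nullity(A) = 3

Row reduce:
R2 → R2 - (1)·R1
REF = 
  [  0,  -4,   4,   2]
  [  0,   0,   0,   0]
Pivot columns: 2 → 1 pivot.
rank(A) = 1, so nullity(A) = 4 - 1 = 3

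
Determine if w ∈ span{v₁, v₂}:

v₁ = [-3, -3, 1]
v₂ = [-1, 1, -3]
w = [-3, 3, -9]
Yes

Form the augmented matrix and row-reduce:
[v₁|v₂|w] = 
  [ -3,  -1,  -3]
  [ -3,   1,   3]
  [  1,  -3,  -9]
R2 → R2 - (1)·R1
R3 → R3 + (1/3)·R1
R3 → R3 + (5/3)·R2
REF = 
  [ -3,  -1,  -3]
  [  0,   2,   6]
  [  0,   0,   0]

No row of the form [0 0 | nonzero], so the system is consistent. Back-substitution gives c₁ = 0, c₂ = 3: w = (0)·v₁ + (3)·v₂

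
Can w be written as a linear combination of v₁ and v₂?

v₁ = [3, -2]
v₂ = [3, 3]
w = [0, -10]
Yes

Form the augmented matrix and row-reduce:
[v₁|v₂|w] = 
  [  3,   3,   0]
  [ -2,   3, -10]
R2 → R2 + (2/3)·R1
REF = 
  [  3,   3,   0]
  [  0,   5, -10]

No row of the form [0 0 | nonzero], so the system is consistent. Back-substitution gives c₁ = 2, c₂ = -2: w = (2)·v₁ + (-2)·v₂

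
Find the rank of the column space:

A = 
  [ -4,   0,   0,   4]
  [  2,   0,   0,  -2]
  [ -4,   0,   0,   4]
Row reduce:
R2 → R2 + (1/2)·R1
R3 → R3 - (1)·R1
REF = 
  [ -4,   0,   0,   4]
  [  0,   0,   0,   0]
  [  0,   0,   0,   0]
Pivot columns: 1 → 1 pivot.
dim(Col(A)) = number of pivot columns = 1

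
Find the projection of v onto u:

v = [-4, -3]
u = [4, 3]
v·u = (-4)(4) + (-3)(3) = -25
u·u = (4)² + (3)² = 25
proj_u(v) = (v·u / u·u) × u = (-25/25) × u = (-1) × u

proj_u(v) = [-4, -3]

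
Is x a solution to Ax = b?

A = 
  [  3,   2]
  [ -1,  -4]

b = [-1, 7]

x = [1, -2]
Yes

Ax = [-1, 7] = b ✓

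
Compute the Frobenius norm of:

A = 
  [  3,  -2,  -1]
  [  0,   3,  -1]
||A||_F = 4.899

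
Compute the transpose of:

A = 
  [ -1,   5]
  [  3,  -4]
Aᵀ = 
  [ -1,   3]
  [  5,  -4]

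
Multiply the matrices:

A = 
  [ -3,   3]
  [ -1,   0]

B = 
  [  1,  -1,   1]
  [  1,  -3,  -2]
AB = 
  [  0,  -6,  -9]
  [ -1,   1,  -1]

A is 2×2 and B is 2×3, so AB is 2×3. Each entry is (row of A)·(column of B):
AB[1,1] = (-3)(1) + (3)(1) = 0
AB[1,2] = (-3)(-1) + (3)(-3) = -6
AB[1,3] = (-3)(1) + (3)(-2) = -9
AB[2,1] = (-1)(1) + (0)(1) = -1
AB[2,2] = (-1)(-1) + (0)(-3) = 1
AB[2,3] = (-1)(1) + (0)(-2) = -1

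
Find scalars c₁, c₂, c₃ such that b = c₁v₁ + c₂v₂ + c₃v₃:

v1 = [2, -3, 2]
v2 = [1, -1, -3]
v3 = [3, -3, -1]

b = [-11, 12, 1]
c1 = -1, c2 = 0, c3 = -3

b = -1·v1 + 0·v2 + -3·v3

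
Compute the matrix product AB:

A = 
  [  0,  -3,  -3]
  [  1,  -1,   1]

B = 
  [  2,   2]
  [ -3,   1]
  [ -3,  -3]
AB = 
  [ 18,   6]
  [  2,  -2]

A is 2×3 and B is 3×2, so AB is 2×2. Each entry is (row of A)·(column of B):
AB[1,1] = (0)(2) + (-3)(-3) + (-3)(-3) = 18
AB[1,2] = (0)(2) + (-3)(1) + (-3)(-3) = 6
AB[2,1] = (1)(2) + (-1)(-3) + (1)(-3) = 2
AB[2,2] = (1)(2) + (-1)(1) + (1)(-3) = -2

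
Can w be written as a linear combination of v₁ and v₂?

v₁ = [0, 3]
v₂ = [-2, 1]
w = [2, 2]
Yes

Form the augmented matrix and row-reduce:
[v₁|v₂|w] = 
  [  0,  -2,   2]
  [  3,   1,   2]
Swap R1 ↔ R2
REF = 
  [  3,   1,   2]
  [  0,  -2,   2]

No row of the form [0 0 | nonzero], so the system is consistent. Back-substitution gives c₁ = 1, c₂ = -1: w = (1)·v₁ + (-1)·v₂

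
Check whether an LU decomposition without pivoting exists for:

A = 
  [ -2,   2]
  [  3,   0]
Yes.
A[1,1] = -2 ≠ 0, so Gaussian elimination proceeds without a row swap: multiplier ℓ₂₁ = (3)/(-2) = -3/2, and U[2,2] = 0 - (-3/2)(2) = 3.
L = 
  [   1,    0]
  [-3/2,    1]
U = 
  [ -2,   2]
  [  0,   3]
Check row 2 of LU: [(-3/2)(-2), (-3/2)(2) + 3] = [3, 0] = row 2 of A ✓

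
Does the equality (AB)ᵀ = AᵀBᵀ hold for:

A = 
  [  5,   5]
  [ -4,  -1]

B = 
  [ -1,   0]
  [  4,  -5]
No

(AB)ᵀ = 
  [ 15,   0]
  [-25,   5]

AᵀBᵀ = 
  [ -5,  40]
  [ -5,  25]

The two matrices differ, so (AB)ᵀ ≠ AᵀBᵀ in general. The correct identity is (AB)ᵀ = BᵀAᵀ.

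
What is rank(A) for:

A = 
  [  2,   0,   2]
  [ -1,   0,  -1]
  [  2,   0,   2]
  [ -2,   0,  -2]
rank(A) = 1

Row reduce:
R2 → R2 + (1/2)·R1
R3 → R3 - (1)·R1
R4 → R4 + (1)·R1
REF = 
  [  2,   0,   2]
  [  0,   0,   0]
  [  0,   0,   0]
  [  0,   0,   0]
Pivot columns: 1 → 1 pivot.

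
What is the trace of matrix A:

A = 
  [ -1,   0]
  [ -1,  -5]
-6

tr(A) = -1 + -5 = -6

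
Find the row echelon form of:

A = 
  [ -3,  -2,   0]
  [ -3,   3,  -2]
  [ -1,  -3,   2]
Row operations:
R2 → R2 - (1)·R1
R3 → R3 - (1/3)·R1
R3 → R3 + (7/15)·R2

Resulting echelon form:
REF = 
  [   -3,    -2,     0]
  [    0,     5,    -2]
  [    0,     0, 16/15]

Rank = 3 (number of non-zero pivot rows).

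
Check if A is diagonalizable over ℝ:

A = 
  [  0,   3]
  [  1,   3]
Yes

tr(A) = 3, det(A) = -3
Characteristic polynomial: λ² - tr(A)λ + det(A) = λ² - 3λ - 3
λ² - 3λ - 3 = 0  ⇒  λ = (3 ± √((-3)² - 4·(-3)))/2 = (3 ± √(21))/2
  = (3 + √21)/2,  (3 - √21)/2
Eigenvalues: (3 + √21)/2, (3 - √21)/2  (≈ 3.791, -0.7913)
The two irrational eigenvalues are distinct (simple), so each has alg. mult. = geom. mult. = 1.
Sum of geometric multiplicities equals n, so A has n independent eigenvectors.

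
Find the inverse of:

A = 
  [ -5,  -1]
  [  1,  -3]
det(A) = (-5)(-3) - (-1)(1) = 16
For a 2×2 matrix, A⁻¹ = (1/det(A)) · [[d, -b], [-c, a]]
    = (1/16) · [[-3, 1], [-1, -5]]

A⁻¹ = 
  [-3/16,  1/16]
  [-1/16, -5/16]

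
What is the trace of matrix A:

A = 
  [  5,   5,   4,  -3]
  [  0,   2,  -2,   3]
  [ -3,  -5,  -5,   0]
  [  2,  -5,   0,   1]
3

tr(A) = 5 + 2 + -5 + 1 = 3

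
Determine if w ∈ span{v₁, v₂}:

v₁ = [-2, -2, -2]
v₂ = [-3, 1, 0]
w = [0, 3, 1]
No

Form the augmented matrix and row-reduce:
[v₁|v₂|w] = 
  [ -2,  -3,   0]
  [ -2,   1,   3]
  [ -2,   0,   1]
R2 → R2 - (1)·R1
R3 → R3 - (1)·R1
R3 → R3 - (3/4)·R2
REF = 
  [  -2,   -3,    0]
  [   0,    4,    3]
  [   0,    0, -5/4]

Row 3 reads [0 0 | -5/4], i.e. 0 = -5/4, so the system is inconsistent and w ∉ span{v₁, v₂}.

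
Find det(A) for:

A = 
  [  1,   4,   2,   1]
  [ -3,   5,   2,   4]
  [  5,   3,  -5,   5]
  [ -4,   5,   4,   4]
Cofactor expansion along row 1: det(A) = a₁₁M₁₁ - a₁₂M₁₂ + a₁₃M₁₃ - a₁₄M₁₄

M₁₁ = det[[5, 2, 4]; [3, -5, 5]; [5, 4, 4]]
  = (5)·((-5)(4) - (5)(4)) - (2)·((3)(4) - (5)(5)) + (4)·((3)(4) - (-5)(5))
  = (5)(-40) - (2)(-13) + (4)(37)
  = -26
M₁₂ = det[[-3, 2, 4]; [5, -5, 5]; [-4, 4, 4]]
  = (-3)·((-5)(4) - (5)(4)) - (2)·((5)(4) - (5)(-4)) + (4)·((5)(4) - (-5)(-4))
  = (-3)(-40) - (2)(40) + (4)(0)
  = 40
M₁₃ = det[[-3, 5, 4]; [5, 3, 5]; [-4, 5, 4]]
  = (-3)·((3)(4) - (5)(5)) - (5)·((5)(4) - (5)(-4)) + (4)·((5)(5) - (3)(-4))
  = (-3)(-13) - (5)(40) + (4)(37)
  = -13
M₁₄ = det[[-3, 5, 2]; [5, 3, -5]; [-4, 5, 4]]
  = (-3)·((3)(4) - (-5)(5)) - (5)·((5)(4) - (-5)(-4)) + (2)·((5)(5) - (3)(-4))
  = (-3)(37) - (5)(0) + (2)(37)
  = -37

det(A) = (1)(-26) - (4)(40) + (2)(-13) - (1)(-37) = -175

det(A) = -175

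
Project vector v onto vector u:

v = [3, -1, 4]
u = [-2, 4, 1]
proj_u(v) = [4/7, -8/7, -2/7]

v·u = (3)(-2) + (-1)(4) + (4)(1) = -6
u·u = (-2)² + (4)² + (1)² = 21
proj_u(v) = (v·u / u·u) × u = (-6/21) × u = (-2/7) × u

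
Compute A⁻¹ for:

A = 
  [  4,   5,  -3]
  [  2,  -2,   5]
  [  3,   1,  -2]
det(A) = (4)·((-2)(-2) - (5)(1)) - (5)·((2)(-2) - (5)(3)) + (-3)·((2)(1) - (-2)(3))
  = (4)(-1) - (5)(-19) + (-3)(8)
  = 67
det(A) = 67 ≠ 0, so A is invertible.

Cofactors Cᵢⱼ = (-1)ⁱ⁺ʲ·Mᵢⱼ:
C = 
  [ -1,  19,   8]
  [  7,   1,  11]
  [ 19, -26, -18]

adj(A) = Cᵀ:
adj(A) = 
  [ -1,   7,  19]
  [ 19,   1, -26]
  [  8,  11, -18]

A⁻¹ = (1/67) · adj(A):
A⁻¹ = 
  [ -1/67,   7/67,  19/67]
  [ 19/67,   1/67, -26/67]
  [  8/67,  11/67, -18/67]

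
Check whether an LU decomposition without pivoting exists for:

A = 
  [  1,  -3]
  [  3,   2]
Yes.
A[1,1] = 1 ≠ 0, so Gaussian elimination proceeds without a row swap: multiplier ℓ₂₁ = (3)/(1) = 3, and U[2,2] = 2 - (3)(-3) = 11.
L = 
  [  1,   0]
  [  3,   1]
U = 
  [  1,  -3]
  [  0,  11]
Check row 2 of LU: [(3)(1), (3)(-3) + 11] = [3, 2] = row 2 of A ✓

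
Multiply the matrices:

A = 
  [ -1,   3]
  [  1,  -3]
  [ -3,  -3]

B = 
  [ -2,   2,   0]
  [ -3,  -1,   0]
AB = 
  [ -7,  -5,   0]
  [  7,   5,   0]
  [ 15,  -3,   0]

A is 3×2 and B is 2×3, so AB is 3×3. Each entry is (row of A)·(column of B):
AB[1,1] = (-1)(-2) + (3)(-3) = -7
AB[1,2] = (-1)(2) + (3)(-1) = -5
AB[1,3] = (-1)(0) + (3)(0) = 0
AB[2,1] = (1)(-2) + (-3)(-3) = 7
AB[2,2] = (1)(2) + (-3)(-1) = 5
AB[2,3] = (1)(0) + (-3)(0) = 0
AB[3,1] = (-3)(-2) + (-3)(-3) = 15
AB[3,2] = (-3)(2) + (-3)(-1) = -3
AB[3,3] = (-3)(0) + (-3)(0) = 0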